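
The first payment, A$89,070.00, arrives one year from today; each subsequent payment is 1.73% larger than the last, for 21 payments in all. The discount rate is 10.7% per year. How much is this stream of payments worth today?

Periodic rate r = 0.107 per year.
Growing ordinary annuity: PV = PMT₁ × [1 − ((1+g)/(1+r))^n] / (r − g) = 89,070 × [1 − ((1+0.0173)/(1+r))^21] / (r − 0.0173) = A$824,604.96.

A$824,604.96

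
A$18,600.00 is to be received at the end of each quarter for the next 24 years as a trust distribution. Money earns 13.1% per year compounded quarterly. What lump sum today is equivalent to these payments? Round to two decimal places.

This is an ordinary annuity: 96 payments of A$18,600.00 at the end of each quarter.
Periodic rate r = 0.131/4 per quarter; n is counted in quarters.
PV = PMT × [(1 − (1+r)^−n)/r] = 18,600 × [1 − (1+r)^−96] / r = A$542,189.83

A$542,189.83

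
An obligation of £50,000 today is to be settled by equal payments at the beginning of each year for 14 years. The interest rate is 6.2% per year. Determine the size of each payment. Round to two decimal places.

Level annuity due; solve PV = PMT × [(1 − (1+r)^−n)/r] × (1+r) for PMT.
Periodic rate r = 0.062 per year.
With n = 14: PMT = 50,000 / ([(1 − (1+r)^−n)/r] × (1+r)) = £5,128.12

£5,128.12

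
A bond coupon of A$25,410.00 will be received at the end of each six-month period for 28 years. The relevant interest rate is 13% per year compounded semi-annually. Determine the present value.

A$379,427.96

This is an ordinary annuity: 56 payments of A$25,410.00 at the end of each six-month period.
Periodic rate r = 0.13/2 per half-year; n is counted in half-years.
PV = PMT × [(1 − (1+r)^−n)/r] = 25,410 × [1 − (1+r)^−56] / r = A$379,427.96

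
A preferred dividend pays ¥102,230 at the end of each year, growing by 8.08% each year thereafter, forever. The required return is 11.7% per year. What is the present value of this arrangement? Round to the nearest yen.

¥2,824,033

Periodic rate r = 0.117 per year.
Growing perpetuity (Gordon): PV = PMT₁ / (r − g) = 102,230 / (r − 0.0808) = ¥2,824,033.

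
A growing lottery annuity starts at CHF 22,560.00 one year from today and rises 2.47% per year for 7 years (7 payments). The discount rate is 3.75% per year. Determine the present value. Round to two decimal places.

Periodic rate r = 0.0375 per year.
Growing ordinary annuity: PV = PMT₁ × [1 − ((1+g)/(1+r))^n] / (r − g) = 22,560 × [1 − ((1+0.0247)/(1+r))^7] / (r − 0.0247) = CHF 146,692.79.

CHF 146,692.79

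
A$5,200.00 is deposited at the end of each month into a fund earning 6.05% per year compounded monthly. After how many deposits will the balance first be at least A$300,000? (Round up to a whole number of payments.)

51 payments

Periodic rate r = 0.0605/12 per month; n is counted in months.
Ordinary annuity FV: 300,000 = 5,200 × [((1+r)^n − 1)/r].
(1+r)^n = 1 + 300,000 × r / 5,200, so n = ln(1 + 300,000·r/5,200) / ln(1+r) = 50.77.
Round up to a whole number of payments: n = 51.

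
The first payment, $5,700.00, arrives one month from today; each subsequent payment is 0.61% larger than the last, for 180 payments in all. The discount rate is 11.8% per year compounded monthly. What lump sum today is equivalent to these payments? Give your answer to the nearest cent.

$742,925.67

Periodic rate r = 0.118/12 per month; n is counted in months.
Growing ordinary annuity: PV = PMT₁ × [1 − ((1+g)/(1+r))^n] / (r − g) = 5,700 × [1 − ((1+0.0061)/(1+r))^180] / (r − 0.0061) = $742,925.67.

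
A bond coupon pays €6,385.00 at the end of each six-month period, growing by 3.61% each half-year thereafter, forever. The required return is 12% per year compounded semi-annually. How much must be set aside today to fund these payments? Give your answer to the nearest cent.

Periodic rate r = 0.12/2 per half-year.
Growing perpetuity (Gordon): PV = PMT₁ / (r − g) = 6,385 / (r − 0.0361) = €267,154.81.

€267,154.81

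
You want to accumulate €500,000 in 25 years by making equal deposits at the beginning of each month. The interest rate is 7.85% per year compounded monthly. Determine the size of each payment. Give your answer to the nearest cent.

Level annuity due; solve FV = PMT × [((1+r)^n − 1)/r] × (1+r) for PMT.
Periodic rate r = 0.0785/12 per month; n is counted in months.
With n = 300: PMT = 500,000 / ([((1+r)^n − 1)/r] × (1+r)) = €535.20

€535.20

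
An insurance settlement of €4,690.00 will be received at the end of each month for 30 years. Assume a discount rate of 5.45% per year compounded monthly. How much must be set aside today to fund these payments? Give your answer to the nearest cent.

This is an ordinary annuity: 360 payments of €4,690.00 at the end of each month.
Periodic rate r = 0.0545/12 per month; n is counted in months.
PV = PMT × [(1 − (1+r)^−n)/r] = 4,690 × [1 − (1+r)^−360] / r = €830,594.34

€830,594.34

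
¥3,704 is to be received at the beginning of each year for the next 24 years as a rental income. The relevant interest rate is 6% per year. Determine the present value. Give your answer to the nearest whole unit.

¥49,276

This is an annuity due: 24 payments of ¥3,704 at the beginning of each year.
Periodic rate r = 0.06 per year.
PV = PMT × [(1 − (1+r)^−n)/r] × (1+r) = 3,704 × [1 − (1+r)^−24] / r × (1+r) = ¥49,276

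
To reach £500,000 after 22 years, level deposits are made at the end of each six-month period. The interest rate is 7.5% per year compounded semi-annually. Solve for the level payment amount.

Level ordinary annuity; solve FV = PMT × [((1+r)^n − 1)/r] for PMT.
Periodic rate r = 0.075/2 per half-year; n is counted in half-years.
With n = 44: PMT = 500,000 / ([((1+r)^n − 1)/r]) = £4,627.17

£4,627.17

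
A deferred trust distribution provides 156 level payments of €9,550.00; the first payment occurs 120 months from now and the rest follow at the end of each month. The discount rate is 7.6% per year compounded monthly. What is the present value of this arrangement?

Ordinary annuity of 156 payments, first payment at period 120.
Periodic rate r = 0.076/12 per month; n is counted in months.
The ordinary-annuity PV formula values the stream one period before the first payment (period 119); discount that back 119 periods:
PV₀ = 9,550 × [1 − (1+r)^−156] / r × (1+r)^−119 = €445,680.04

€445,680.04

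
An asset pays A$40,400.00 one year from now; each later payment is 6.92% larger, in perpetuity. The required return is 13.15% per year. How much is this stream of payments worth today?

A$648,475.12

Periodic rate r = 0.1315 per year.
Growing perpetuity (Gordon): PV = PMT₁ / (r − g) = 40,400 / (r − 0.0692) = A$648,475.12.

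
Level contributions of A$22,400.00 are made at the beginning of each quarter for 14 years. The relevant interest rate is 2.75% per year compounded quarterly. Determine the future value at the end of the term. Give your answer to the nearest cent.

This is an annuity due: 56 deposits of A$22,400.00 at the beginning of each quarter.
Periodic rate r = 0.0275/4 per quarter; n is counted in quarters.
FV = PMT × [((1+r)^n − 1)/r] × (1+r) = 22,400 × [(1+r)^56 − 1] / r × (1+r) = A$1,534,260.94

A$1,534,260.94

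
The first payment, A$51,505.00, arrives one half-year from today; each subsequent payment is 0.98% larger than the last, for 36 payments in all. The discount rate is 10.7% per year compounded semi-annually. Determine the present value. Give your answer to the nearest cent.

A$922,157.07

Periodic rate r = 0.107/2 per half-year; n is counted in half-years.
Growing ordinary annuity: PV = PMT₁ × [1 − ((1+g)/(1+r))^n] / (r − g) = 51,505 × [1 − ((1+0.0098)/(1+r))^36] / (r − 0.0098) = A$922,157.07.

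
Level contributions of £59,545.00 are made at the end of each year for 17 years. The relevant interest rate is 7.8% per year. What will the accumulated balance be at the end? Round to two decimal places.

£1,973,570.01

This is an ordinary annuity: 17 deposits of £59,545.00 at the end of each year.
Periodic rate r = 0.078 per year.
FV = PMT × [((1+r)^n − 1)/r] = 59,545 × [(1+r)^17 − 1] / r = £1,973,570.01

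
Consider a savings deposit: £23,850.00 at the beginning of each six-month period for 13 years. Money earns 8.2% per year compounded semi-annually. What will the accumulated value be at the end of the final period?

This is an annuity due: 26 deposits of £23,850.00 at the beginning of each six-month period.
Periodic rate r = 0.082/2 per half-year; n is counted in half-years.
FV = PMT × [((1+r)^n − 1)/r] × (1+r) = 23,850 × [(1+r)^26 − 1] / r × (1+r) = £1,115,812.66

£1,115,812.66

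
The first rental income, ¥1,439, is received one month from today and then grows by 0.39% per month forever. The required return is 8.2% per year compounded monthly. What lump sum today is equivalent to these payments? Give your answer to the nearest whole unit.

Periodic rate r = 0.082/12 per month.
Growing perpetuity (Gordon): PV = PMT₁ / (r − g) = 1,439 / (r − 0.0039) = ¥490,568.

¥490,568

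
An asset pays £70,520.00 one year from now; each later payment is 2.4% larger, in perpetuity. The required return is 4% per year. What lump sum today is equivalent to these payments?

Periodic rate r = 0.04 per year.
Growing perpetuity (Gordon): PV = PMT₁ / (r − g) = 70,520 / (r − 0.024) = £4,407,500.00.

£4,407,500.00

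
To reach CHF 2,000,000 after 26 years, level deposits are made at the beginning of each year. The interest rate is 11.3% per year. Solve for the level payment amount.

CHF 13,379.89

Level annuity due; solve FV = PMT × [((1+r)^n − 1)/r] × (1+r) for PMT.
Periodic rate r = 0.113 per year.
With n = 26: PMT = 2,000,000 / ([((1+r)^n − 1)/r] × (1+r)) = CHF 13,379.89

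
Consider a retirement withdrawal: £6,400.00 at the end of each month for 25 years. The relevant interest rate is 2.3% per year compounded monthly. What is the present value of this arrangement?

This is an ordinary annuity: 300 payments of £6,400.00 at the end of each month.
Periodic rate r = 0.023/12 per month; n is counted in months.
PV = PMT × [(1 − (1+r)^−n)/r] = 6,400 × [1 − (1+r)^−300] / r = £1,459,151.14

£1,459,151.14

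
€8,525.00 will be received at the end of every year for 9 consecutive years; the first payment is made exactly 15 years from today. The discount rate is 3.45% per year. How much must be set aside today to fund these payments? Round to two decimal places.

€40,431.66

Ordinary annuity of 9 payments, first payment at period 15.
Periodic rate r = 0.0345 per year.
The ordinary-annuity PV formula values the stream one period before the first payment (period 14); discount that back 14 periods:
PV₀ = 8,525 × [1 − (1+r)^−9] / r × (1+r)^−14 = €40,431.66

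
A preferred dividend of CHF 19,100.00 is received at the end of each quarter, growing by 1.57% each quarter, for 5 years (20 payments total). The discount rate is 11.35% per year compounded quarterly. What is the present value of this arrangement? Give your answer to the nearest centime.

CHF 331,020.00

Periodic rate r = 0.1135/4 per quarter; n is counted in quarters.
Growing ordinary annuity: PV = PMT₁ × [1 − ((1+g)/(1+r))^n] / (r − g) = 19,100 × [1 − ((1+0.0157)/(1+r))^20] / (r − 0.0157) = CHF 331,020.00.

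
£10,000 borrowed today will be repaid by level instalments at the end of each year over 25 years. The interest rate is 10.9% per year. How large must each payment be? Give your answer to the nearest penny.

Level ordinary annuity; solve PV = PMT × [(1 − (1+r)^−n)/r] for PMT.
Periodic rate r = 0.109 per year.
With n = 25: PMT = 10,000 / ([(1 − (1+r)^−n)/r]) = £1,178.74

£1,178.74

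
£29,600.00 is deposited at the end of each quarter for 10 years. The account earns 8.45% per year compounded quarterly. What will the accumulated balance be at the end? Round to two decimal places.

This is an ordinary annuity: 40 deposits of £29,600.00 at the end of each quarter.
Periodic rate r = 0.0845/4 per quarter; n is counted in quarters.
FV = PMT × [((1+r)^n − 1)/r] = 29,600 × [(1+r)^40 − 1] / r = £1,832,156.43

£1,832,156.43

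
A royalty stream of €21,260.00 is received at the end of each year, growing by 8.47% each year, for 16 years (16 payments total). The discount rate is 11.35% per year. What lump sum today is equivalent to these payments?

Periodic rate r = 0.1135 per year.
Growing ordinary annuity: PV = PMT₁ × [1 − ((1+g)/(1+r))^n] / (r − g) = 21,260 × [1 − ((1+0.0847)/(1+r))^16] / (r − 0.0847) = €252,814.90.

€252,814.90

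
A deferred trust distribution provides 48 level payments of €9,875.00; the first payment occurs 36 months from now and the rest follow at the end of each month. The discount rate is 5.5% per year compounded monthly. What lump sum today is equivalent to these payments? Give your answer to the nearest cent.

Ordinary annuity of 48 payments, first payment at period 36.
Periodic rate r = 0.055/12 per month; n is counted in months.
The ordinary-annuity PV formula values the stream one period before the first payment (period 35); discount that back 35 periods:
PV₀ = 9,875 × [1 − (1+r)^−48] / r × (1+r)^−35 = €361,813.12

€361,813.12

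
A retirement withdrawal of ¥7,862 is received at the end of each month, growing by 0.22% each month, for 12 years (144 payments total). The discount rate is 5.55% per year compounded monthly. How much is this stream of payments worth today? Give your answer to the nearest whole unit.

¥952,874

Periodic rate r = 0.0555/12 per month; n is counted in months.
Growing ordinary annuity: PV = PMT₁ × [1 − ((1+g)/(1+r))^n] / (r − g) = 7,862 × [1 − ((1+0.0022)/(1+r))^144] / (r − 0.0022) = ¥952,874.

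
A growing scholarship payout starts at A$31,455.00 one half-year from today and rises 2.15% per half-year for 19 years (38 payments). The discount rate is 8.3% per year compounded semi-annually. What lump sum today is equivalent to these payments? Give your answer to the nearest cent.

A$819,974.69

Periodic rate r = 0.083/2 per half-year; n is counted in half-years.
Growing ordinary annuity: PV = PMT₁ × [1 − ((1+g)/(1+r))^n] / (r − g) = 31,455 × [1 − ((1+0.0215)/(1+r))^38] / (r − 0.0215) = A$819,974.69.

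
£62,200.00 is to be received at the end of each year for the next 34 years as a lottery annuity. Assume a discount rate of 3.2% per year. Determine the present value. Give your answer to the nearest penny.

£1,277,663.40

This is an ordinary annuity: 34 payments of £62,200.00 at the end of each year.
Periodic rate r = 0.032 per year.
PV = PMT × [(1 − (1+r)^−n)/r] = 62,200 × [1 − (1+r)^−34] / r = £1,277,663.40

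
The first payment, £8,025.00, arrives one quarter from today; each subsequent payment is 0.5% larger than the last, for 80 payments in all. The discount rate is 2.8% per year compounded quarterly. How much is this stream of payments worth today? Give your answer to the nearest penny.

£590,008.79

Periodic rate r = 0.028/4 per quarter; n is counted in quarters.
Growing ordinary annuity: PV = PMT₁ × [1 − ((1+g)/(1+r))^n] / (r − g) = 8,025 × [1 − ((1+0.005)/(1+r))^80] / (r − 0.005) = £590,008.79.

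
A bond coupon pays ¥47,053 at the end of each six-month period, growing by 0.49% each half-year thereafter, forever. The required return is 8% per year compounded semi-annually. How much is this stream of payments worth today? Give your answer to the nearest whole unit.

Periodic rate r = 0.08/2 per half-year.
Growing perpetuity (Gordon): PV = PMT₁ / (r − g) = 47,053 / (r − 0.0049) = ¥1,340,541.

¥1,340,541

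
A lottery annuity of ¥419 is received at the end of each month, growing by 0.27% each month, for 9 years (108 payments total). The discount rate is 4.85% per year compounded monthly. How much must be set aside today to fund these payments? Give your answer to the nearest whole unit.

Periodic rate r = 0.0485/12 per month; n is counted in months.
Growing ordinary annuity: PV = PMT₁ × [1 − ((1+g)/(1+r))^n] / (r − g) = 419 × [1 − ((1+0.0027)/(1+r))^108] / (r − 0.0027) = ¥41,995.

¥41,995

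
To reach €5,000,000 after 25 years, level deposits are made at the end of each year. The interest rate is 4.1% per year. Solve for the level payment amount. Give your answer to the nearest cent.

€118,451.66

Level ordinary annuity; solve FV = PMT × [((1+r)^n − 1)/r] for PMT.
Periodic rate r = 0.041 per year.
With n = 25: PMT = 5,000,000 / ([((1+r)^n − 1)/r]) = €118,451.66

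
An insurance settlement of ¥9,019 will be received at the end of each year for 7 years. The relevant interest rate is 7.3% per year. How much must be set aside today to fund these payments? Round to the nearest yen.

¥48,102

This is an ordinary annuity: 7 payments of ¥9,019 at the end of each year.
Periodic rate r = 0.073 per year.
PV = PMT × [(1 − (1+r)^−n)/r] = 9,019 × [1 − (1+r)^−7] / r = ¥48,102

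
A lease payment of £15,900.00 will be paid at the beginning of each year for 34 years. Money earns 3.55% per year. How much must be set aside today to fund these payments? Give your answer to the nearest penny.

£322,137.72

This is an annuity due: 34 payments of £15,900.00 at the beginning of each year.
Periodic rate r = 0.0355 per year.
PV = PMT × [(1 − (1+r)^−n)/r] × (1+r) = 15,900 × [1 − (1+r)^−34] / r × (1+r) = £322,137.72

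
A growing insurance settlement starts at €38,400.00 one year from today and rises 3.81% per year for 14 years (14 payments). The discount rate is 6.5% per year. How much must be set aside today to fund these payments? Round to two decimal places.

€429,733.16

Periodic rate r = 0.065 per year.
Growing ordinary annuity: PV = PMT₁ × [1 − ((1+g)/(1+r))^n] / (r − g) = 38,400 × [1 − ((1+0.0381)/(1+r))^14] / (r − 0.0381) = €429,733.16.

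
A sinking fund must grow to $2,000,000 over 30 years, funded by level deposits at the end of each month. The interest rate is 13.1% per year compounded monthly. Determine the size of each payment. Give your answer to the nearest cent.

Level ordinary annuity; solve FV = PMT × [((1+r)^n − 1)/r] for PMT.
Periodic rate r = 0.131/12 per month; n is counted in months.
With n = 360: PMT = 2,000,000 / ([((1+r)^n − 1)/r]) = $447.09

$447.09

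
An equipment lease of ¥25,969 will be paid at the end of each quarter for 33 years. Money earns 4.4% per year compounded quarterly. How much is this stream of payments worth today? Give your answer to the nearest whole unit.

This is an ordinary annuity: 132 payments of ¥25,969 at the end of each quarter.
Periodic rate r = 0.044/4 per quarter; n is counted in quarters.
PV = PMT × [(1 − (1+r)^−n)/r] = 25,969 × [1 − (1+r)^−132] / r = ¥1,803,748

¥1,803,748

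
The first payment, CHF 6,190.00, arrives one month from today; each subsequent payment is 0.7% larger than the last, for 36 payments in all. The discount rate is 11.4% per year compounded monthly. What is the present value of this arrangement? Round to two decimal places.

Periodic rate r = 0.114/12 per month; n is counted in months.
Growing ordinary annuity: PV = PMT₁ × [1 − ((1+g)/(1+r))^n] / (r − g) = 6,190 × [1 − ((1+0.007)/(1+r))^36] / (r − 0.007) = CHF 211,439.42.

CHF 211,439.42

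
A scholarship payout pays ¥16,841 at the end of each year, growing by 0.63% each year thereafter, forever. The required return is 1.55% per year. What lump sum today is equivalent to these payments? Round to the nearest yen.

¥1,830,543

Periodic rate r = 0.0155 per year.
Growing perpetuity (Gordon): PV = PMT₁ / (r − g) = 16,841 / (r − 0.0063) = ¥1,830,543.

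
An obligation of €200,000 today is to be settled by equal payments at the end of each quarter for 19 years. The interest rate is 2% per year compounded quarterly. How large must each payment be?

€3,169.66

Level ordinary annuity; solve PV = PMT × [(1 − (1+r)^−n)/r] for PMT.
Periodic rate r = 0.02/4 per quarter; n is counted in quarters.
With n = 76: PMT = 200,000 / ([(1 − (1+r)^−n)/r]) = €3,169.66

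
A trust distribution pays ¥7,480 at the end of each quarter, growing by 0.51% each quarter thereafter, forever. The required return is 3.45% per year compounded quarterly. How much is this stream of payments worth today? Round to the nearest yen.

¥2,121,986

Periodic rate r = 0.0345/4 per quarter.
Growing perpetuity (Gordon): PV = PMT₁ / (r − g) = 7,480 / (r − 0.0051) = ¥2,121,986.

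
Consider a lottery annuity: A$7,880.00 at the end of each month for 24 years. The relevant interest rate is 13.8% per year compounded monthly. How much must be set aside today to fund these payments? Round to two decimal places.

A$659,769.44

This is an ordinary annuity: 288 payments of A$7,880.00 at the end of each month.
Periodic rate r = 0.138/12 per month; n is counted in months.
PV = PMT × [(1 − (1+r)^−n)/r] = 7,880 × [1 − (1+r)^−288] / r = A$659,769.44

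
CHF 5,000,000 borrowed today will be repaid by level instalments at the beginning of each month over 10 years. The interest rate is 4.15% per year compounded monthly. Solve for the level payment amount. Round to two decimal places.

Level annuity due; solve PV = PMT × [(1 − (1+r)^−n)/r] × (1+r) for PMT.
Periodic rate r = 0.0415/12 per month; n is counted in months.
With n = 120: PMT = 5,000,000 / ([(1 − (1+r)^−n)/r] × (1+r)) = CHF 50,804.08

CHF 50,804.08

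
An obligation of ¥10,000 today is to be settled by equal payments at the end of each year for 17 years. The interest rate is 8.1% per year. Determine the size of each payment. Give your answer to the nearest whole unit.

Level ordinary annuity; solve PV = PMT × [(1 − (1+r)^−n)/r] for PMT.
Periodic rate r = 0.081 per year.
With n = 17: PMT = 10,000 / ([(1 − (1+r)^−n)/r]) = ¥1,104

¥1,104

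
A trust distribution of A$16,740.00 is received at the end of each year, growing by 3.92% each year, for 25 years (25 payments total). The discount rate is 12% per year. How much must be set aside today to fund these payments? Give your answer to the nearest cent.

A$175,308.96

Periodic rate r = 0.12 per year.
Growing ordinary annuity: PV = PMT₁ × [1 − ((1+g)/(1+r))^n] / (r − g) = 16,740 × [1 − ((1+0.0392)/(1+r))^25] / (r − 0.0392) = A$175,308.96.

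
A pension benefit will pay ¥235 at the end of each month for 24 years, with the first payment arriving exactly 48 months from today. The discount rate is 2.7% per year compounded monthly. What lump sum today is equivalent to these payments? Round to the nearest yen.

¥44,782

Ordinary annuity of 288 payments, first payment at period 48.
Periodic rate r = 0.027/12 per month; n is counted in months.
The ordinary-annuity PV formula values the stream one period before the first payment (period 47); discount that back 47 periods:
PV₀ = 235 × [1 − (1+r)^−288] / r × (1+r)^−47 = ¥44,782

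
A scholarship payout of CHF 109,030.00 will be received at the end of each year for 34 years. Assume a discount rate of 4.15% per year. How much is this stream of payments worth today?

CHF 1,967,929.65

This is an ordinary annuity: 34 payments of CHF 109,030.00 at the end of each year.
Periodic rate r = 0.0415 per year.
PV = PMT × [(1 − (1+r)^−n)/r] = 109,030 × [1 − (1+r)^−34] / r = CHF 1,967,929.65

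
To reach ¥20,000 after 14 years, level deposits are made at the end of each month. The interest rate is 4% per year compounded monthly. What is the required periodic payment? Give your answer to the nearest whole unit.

Level ordinary annuity; solve FV = PMT × [((1+r)^n − 1)/r] for PMT.
Periodic rate r = 0.04/12 per month; n is counted in months.
With n = 168: PMT = 20,000 / ([((1+r)^n − 1)/r]) = ¥89

¥89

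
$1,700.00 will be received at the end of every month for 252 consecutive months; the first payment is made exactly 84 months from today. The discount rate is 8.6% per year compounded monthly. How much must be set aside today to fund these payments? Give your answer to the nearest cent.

$109,449.37

Ordinary annuity of 252 payments, first payment at period 84.
Periodic rate r = 0.086/12 per month; n is counted in months.
The ordinary-annuity PV formula values the stream one period before the first payment (period 83); discount that back 83 periods:
PV₀ = 1,700 × [1 − (1+r)^−252] / r × (1+r)^−83 = $109,449.37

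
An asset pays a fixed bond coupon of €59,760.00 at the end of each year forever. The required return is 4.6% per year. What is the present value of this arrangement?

Periodic rate r = 0.046 per year.
Level perpetuity: PV = PMT / r = 59,760 / (0.046) = €1,299,130.43.

€1,299,130.43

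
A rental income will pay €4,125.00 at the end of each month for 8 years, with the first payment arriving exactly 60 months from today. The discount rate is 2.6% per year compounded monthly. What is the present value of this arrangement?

Ordinary annuity of 96 payments, first payment at period 60.
Periodic rate r = 0.026/12 per month; n is counted in months.
The ordinary-annuity PV formula values the stream one period before the first payment (period 59); discount that back 59 periods:
PV₀ = 4,125 × [1 − (1+r)^−96] / r × (1+r)^−59 = €314,362.71

€314,362.71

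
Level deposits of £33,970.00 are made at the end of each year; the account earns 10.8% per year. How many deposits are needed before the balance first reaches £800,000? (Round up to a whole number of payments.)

Periodic rate r = 0.108 per year.
Ordinary annuity FV: 800,000 = 33,970 × [((1+r)^n − 1)/r].
(1+r)^n = 1 + 800,000 × r / 33,970, so n = ln(1 + 800,000·r/33,970) / ln(1+r) = 12.34.
Round up to a whole number of payments: n = 13.

13 payments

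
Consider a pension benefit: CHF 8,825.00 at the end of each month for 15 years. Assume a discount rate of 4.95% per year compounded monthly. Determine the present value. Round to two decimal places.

CHF 1,119,651.80

This is an ordinary annuity: 180 payments of CHF 8,825.00 at the end of each month.
Periodic rate r = 0.0495/12 per month; n is counted in months.
PV = PMT × [(1 − (1+r)^−n)/r] = 8,825 × [1 − (1+r)^−180] / r = CHF 1,119,651.80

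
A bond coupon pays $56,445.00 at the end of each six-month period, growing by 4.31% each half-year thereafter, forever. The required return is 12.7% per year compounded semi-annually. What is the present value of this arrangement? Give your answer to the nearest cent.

Periodic rate r = 0.127/2 per half-year.
Growing perpetuity (Gordon): PV = PMT₁ / (r − g) = 56,445 / (r − 0.0431) = $2,766,911.76.

$2,766,911.76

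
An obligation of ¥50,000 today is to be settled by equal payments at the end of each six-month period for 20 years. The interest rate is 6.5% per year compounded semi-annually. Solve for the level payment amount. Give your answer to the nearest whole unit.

Level ordinary annuity; solve PV = PMT × [(1 − (1+r)^−n)/r] for PMT.
Periodic rate r = 0.065/2 per half-year; n is counted in half-years.
With n = 40: PMT = 50,000 / ([(1 − (1+r)^−n)/r]) = ¥2,251

¥2,251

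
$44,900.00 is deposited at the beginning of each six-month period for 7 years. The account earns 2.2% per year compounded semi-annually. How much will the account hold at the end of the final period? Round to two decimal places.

This is an annuity due: 14 deposits of $44,900.00 at the beginning of each six-month period.
Periodic rate r = 0.022/2 per half-year; n is counted in half-years.
FV = PMT × [((1+r)^n − 1)/r] × (1+r) = 44,900 × [(1+r)^14 − 1] / r × (1+r) = $683,015.06

$683,015.06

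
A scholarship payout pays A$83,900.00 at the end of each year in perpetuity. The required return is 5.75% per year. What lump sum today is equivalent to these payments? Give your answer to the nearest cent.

A$1,459,130.43

Periodic rate r = 0.0575 per year.
Level perpetuity: PV = PMT / r = 83,900 / (0.0575) = A$1,459,130.43.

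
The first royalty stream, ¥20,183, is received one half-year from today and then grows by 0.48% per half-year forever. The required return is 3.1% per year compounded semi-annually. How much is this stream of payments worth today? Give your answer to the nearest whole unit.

Periodic rate r = 0.031/2 per half-year.
Growing perpetuity (Gordon): PV = PMT₁ / (r − g) = 20,183 / (r − 0.0048) = ¥1,886,262.

¥1,886,262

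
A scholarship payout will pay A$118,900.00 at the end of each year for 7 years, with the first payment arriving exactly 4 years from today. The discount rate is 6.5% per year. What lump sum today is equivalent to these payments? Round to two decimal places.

A$539,848.18

Ordinary annuity of 7 payments, first payment at period 4.
Periodic rate r = 0.065 per year.
The ordinary-annuity PV formula values the stream one period before the first payment (period 3); discount that back 3 periods:
PV₀ = 118,900 × [1 − (1+r)^−7] / r × (1+r)^−3 = A$539,848.18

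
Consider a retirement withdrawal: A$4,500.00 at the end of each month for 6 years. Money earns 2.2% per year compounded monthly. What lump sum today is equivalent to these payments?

This is an ordinary annuity: 72 payments of A$4,500.00 at the end of each month.
Periodic rate r = 0.022/12 per month; n is counted in months.
PV = PMT × [(1 − (1+r)^−n)/r] = 4,500 × [1 − (1+r)^−72] / r = A$303,266.68

A$303,266.68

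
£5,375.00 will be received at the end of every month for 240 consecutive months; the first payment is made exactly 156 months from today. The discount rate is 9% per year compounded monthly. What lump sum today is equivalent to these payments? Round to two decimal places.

Ordinary annuity of 240 payments, first payment at period 156.
Periodic rate r = 0.09/12 per month; n is counted in months.
The ordinary-annuity PV formula values the stream one period before the first payment (period 155); discount that back 155 periods:
PV₀ = 5,375 × [1 − (1+r)^−240] / r × (1+r)^−155 = £187,622.42

£187,622.42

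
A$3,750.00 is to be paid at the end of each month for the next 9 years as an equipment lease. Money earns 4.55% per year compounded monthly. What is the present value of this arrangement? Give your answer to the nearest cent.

A$331,816.61

This is an ordinary annuity: 108 payments of A$3,750.00 at the end of each month.
Periodic rate r = 0.0455/12 per month; n is counted in months.
PV = PMT × [(1 − (1+r)^−n)/r] = 3,750 × [1 − (1+r)^−108] / r = A$331,816.61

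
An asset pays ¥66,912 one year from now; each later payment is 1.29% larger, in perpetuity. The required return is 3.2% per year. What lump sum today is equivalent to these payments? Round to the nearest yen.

Periodic rate r = 0.032 per year.
Growing perpetuity (Gordon): PV = PMT₁ / (r − g) = 66,912 / (r − 0.0129) = ¥3,503,246.

¥3,503,246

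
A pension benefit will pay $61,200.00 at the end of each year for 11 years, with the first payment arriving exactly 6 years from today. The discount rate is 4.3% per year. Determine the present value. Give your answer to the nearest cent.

Ordinary annuity of 11 payments, first payment at period 6.
Periodic rate r = 0.043 per year.
The ordinary-annuity PV formula values the stream one period before the first payment (period 5); discount that back 5 periods:
PV₀ = 61,200 × [1 − (1+r)^−11] / r × (1+r)^−5 = $427,423.85

$427,423.85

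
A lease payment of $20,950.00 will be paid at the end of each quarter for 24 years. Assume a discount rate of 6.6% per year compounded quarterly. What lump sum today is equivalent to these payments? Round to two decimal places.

This is an ordinary annuity: 96 payments of $20,950.00 at the end of each quarter.
Periodic rate r = 0.066/4 per quarter; n is counted in quarters.
PV = PMT × [(1 − (1+r)^−n)/r] = 20,950 × [1 − (1+r)^−96] / r = $1,005,826.18

$1,005,826.18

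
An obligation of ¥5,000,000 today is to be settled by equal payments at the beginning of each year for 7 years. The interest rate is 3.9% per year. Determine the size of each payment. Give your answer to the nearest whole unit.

¥798,818

Level annuity due; solve PV = PMT × [(1 − (1+r)^−n)/r] × (1+r) for PMT.
Periodic rate r = 0.039 per year.
With n = 7: PMT = 5,000,000 / ([(1 − (1+r)^−n)/r] × (1+r)) = ¥798,818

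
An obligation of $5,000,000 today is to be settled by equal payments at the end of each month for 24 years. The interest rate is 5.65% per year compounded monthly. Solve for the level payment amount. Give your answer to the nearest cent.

$31,749.17

Level ordinary annuity; solve PV = PMT × [(1 − (1+r)^−n)/r] for PMT.
Periodic rate r = 0.0565/12 per month; n is counted in months.
With n = 288: PMT = 5,000,000 / ([(1 − (1+r)^−n)/r]) = $31,749.17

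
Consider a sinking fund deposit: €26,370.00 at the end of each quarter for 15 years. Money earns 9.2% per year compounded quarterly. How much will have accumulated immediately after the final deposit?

€3,340,108.89

This is an ordinary annuity: 60 deposits of €26,370.00 at the end of each quarter.
Periodic rate r = 0.092/4 per quarter; n is counted in quarters.
FV = PMT × [((1+r)^n − 1)/r] = 26,370 × [(1+r)^60 − 1] / r = €3,340,108.89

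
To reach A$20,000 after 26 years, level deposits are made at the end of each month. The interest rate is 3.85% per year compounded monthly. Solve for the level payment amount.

Level ordinary annuity; solve FV = PMT × [((1+r)^n − 1)/r] for PMT.
Periodic rate r = 0.0385/12 per month; n is counted in months.
With n = 312: PMT = 20,000 / ([((1+r)^n − 1)/r]) = A$37.38

A$37.38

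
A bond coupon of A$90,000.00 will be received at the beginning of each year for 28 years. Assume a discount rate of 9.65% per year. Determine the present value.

This is an annuity due: 28 payments of A$90,000.00 at the beginning of each year.
Periodic rate r = 0.0965 per year.
PV = PMT × [(1 − (1+r)^−n)/r] × (1+r) = 90,000 × [1 − (1+r)^−28] / r × (1+r) = A$945,110.30

A$945,110.30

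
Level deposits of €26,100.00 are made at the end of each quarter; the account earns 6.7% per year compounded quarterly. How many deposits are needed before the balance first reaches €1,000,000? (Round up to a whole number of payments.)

30 payments

Periodic rate r = 0.067/4 per quarter; n is counted in quarters.
Ordinary annuity FV: 1,000,000 = 26,100 × [((1+r)^n − 1)/r].
(1+r)^n = 1 + 1,000,000 × r / 26,100, so n = ln(1 + 1,000,000·r/26,100) / ln(1+r) = 29.85.
Round up to a whole number of payments: n = 30.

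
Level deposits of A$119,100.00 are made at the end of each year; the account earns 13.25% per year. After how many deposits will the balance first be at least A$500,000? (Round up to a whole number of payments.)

4 payments

Periodic rate r = 0.1325 per year.
Ordinary annuity FV: 500,000 = 119,100 × [((1+r)^n − 1)/r].
(1+r)^n = 1 + 500,000 × r / 119,100, so n = ln(1 + 500,000·r/119,100) / ln(1+r) = 3.55.
Round up to a whole number of payments: n = 4.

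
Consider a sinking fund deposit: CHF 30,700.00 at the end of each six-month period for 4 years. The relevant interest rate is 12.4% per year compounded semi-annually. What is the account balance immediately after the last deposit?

CHF 306,042.18

This is an ordinary annuity: 8 deposits of CHF 30,700.00 at the end of each six-month period.
Periodic rate r = 0.124/2 per half-year; n is counted in half-years.
FV = PMT × [((1+r)^n − 1)/r] = 30,700 × [(1+r)^8 − 1] / r = CHF 306,042.18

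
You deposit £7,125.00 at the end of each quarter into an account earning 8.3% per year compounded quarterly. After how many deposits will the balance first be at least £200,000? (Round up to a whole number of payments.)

23 payments

Periodic rate r = 0.083/4 per quarter; n is counted in quarters.
Ordinary annuity FV: 200,000 = 7,125 × [((1+r)^n − 1)/r].
(1+r)^n = 1 + 200,000 × r / 7,125, so n = ln(1 + 200,000·r/7,125) / ln(1+r) = 22.35.
Round up to a whole number of payments: n = 23.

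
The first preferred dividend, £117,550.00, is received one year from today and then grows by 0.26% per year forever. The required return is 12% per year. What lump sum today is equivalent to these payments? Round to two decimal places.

Periodic rate r = 0.12 per year.
Growing perpetuity (Gordon): PV = PMT₁ / (r − g) = 117,550 / (r − 0.0026) = £1,001,277.68.

£1,001,277.68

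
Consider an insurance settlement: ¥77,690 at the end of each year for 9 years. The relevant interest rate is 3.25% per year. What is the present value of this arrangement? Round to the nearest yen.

¥597,912

This is an ordinary annuity: 9 payments of ¥77,690 at the end of each year.
Periodic rate r = 0.0325 per year.
PV = PMT × [(1 − (1+r)^−n)/r] = 77,690 × [1 − (1+r)^−9] / r = ¥597,912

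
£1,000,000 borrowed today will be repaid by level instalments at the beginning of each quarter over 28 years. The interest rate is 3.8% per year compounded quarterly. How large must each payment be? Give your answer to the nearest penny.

Level annuity due; solve PV = PMT × [(1 − (1+r)^−n)/r] × (1+r) for PMT.
Periodic rate r = 0.038/4 per quarter; n is counted in quarters.
With n = 112: PMT = 1,000,000 / ([(1 − (1+r)^−n)/r] × (1+r)) = £14,407.14

£14,407.14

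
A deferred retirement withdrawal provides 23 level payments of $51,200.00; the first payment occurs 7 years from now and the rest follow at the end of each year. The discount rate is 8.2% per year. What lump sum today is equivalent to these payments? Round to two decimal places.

$325,614.63

Ordinary annuity of 23 payments, first payment at period 7.
Periodic rate r = 0.082 per year.
The ordinary-annuity PV formula values the stream one period before the first payment (period 6); discount that back 6 periods:
PV₀ = 51,200 × [1 − (1+r)^−23] / r × (1+r)^−6 = $325,614.63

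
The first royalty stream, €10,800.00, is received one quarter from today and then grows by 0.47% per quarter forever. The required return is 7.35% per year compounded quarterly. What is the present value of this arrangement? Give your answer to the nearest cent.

Periodic rate r = 0.0735/4 per quarter.
Growing perpetuity (Gordon): PV = PMT₁ / (r − g) = 10,800 / (r − 0.0047) = €789,762.34.

€789,762.34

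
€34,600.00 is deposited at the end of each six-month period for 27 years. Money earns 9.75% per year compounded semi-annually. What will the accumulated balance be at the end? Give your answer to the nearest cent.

€8,566,840.08

This is an ordinary annuity: 54 deposits of €34,600.00 at the end of each six-month period.
Periodic rate r = 0.0975/2 per half-year; n is counted in half-years.
FV = PMT × [((1+r)^n − 1)/r] = 34,600 × [(1+r)^54 − 1] / r = €8,566,840.08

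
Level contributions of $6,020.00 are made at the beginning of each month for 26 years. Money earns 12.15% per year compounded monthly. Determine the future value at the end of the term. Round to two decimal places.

This is an annuity due: 312 deposits of $6,020.00 at the beginning of each month.
Periodic rate r = 0.1215/12 per month; n is counted in months.
FV = PMT × [((1+r)^n − 1)/r] × (1+r) = 6,020 × [(1+r)^312 − 1] / r × (1+r) = $13,318,601.63

$13,318,601.63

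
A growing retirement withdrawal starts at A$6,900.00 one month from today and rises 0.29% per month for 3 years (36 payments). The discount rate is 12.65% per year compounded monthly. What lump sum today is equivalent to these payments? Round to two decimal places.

Periodic rate r = 0.1265/12 per month; n is counted in months.
Growing ordinary annuity: PV = PMT₁ × [1 − ((1+g)/(1+r))^n] / (r − g) = 6,900 × [1 − ((1+0.0029)/(1+r))^36] / (r − 0.0029) = A$215,901.85.

A$215,901.85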